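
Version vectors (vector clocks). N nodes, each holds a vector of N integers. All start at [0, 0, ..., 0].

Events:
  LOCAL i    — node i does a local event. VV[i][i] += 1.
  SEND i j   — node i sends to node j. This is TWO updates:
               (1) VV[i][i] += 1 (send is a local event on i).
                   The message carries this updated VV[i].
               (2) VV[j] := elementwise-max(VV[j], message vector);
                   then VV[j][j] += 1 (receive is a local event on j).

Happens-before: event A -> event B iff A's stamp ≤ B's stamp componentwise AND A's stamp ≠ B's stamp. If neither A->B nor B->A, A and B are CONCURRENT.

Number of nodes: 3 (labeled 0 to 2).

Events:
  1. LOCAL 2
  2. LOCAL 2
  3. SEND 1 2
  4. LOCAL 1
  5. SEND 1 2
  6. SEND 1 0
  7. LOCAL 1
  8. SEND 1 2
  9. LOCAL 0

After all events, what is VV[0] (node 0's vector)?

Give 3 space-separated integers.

Initial: VV[0]=[0, 0, 0]
Initial: VV[1]=[0, 0, 0]
Initial: VV[2]=[0, 0, 0]
Event 1: LOCAL 2: VV[2][2]++ -> VV[2]=[0, 0, 1]
Event 2: LOCAL 2: VV[2][2]++ -> VV[2]=[0, 0, 2]
Event 3: SEND 1->2: VV[1][1]++ -> VV[1]=[0, 1, 0], msg_vec=[0, 1, 0]; VV[2]=max(VV[2],msg_vec) then VV[2][2]++ -> VV[2]=[0, 1, 3]
Event 4: LOCAL 1: VV[1][1]++ -> VV[1]=[0, 2, 0]
Event 5: SEND 1->2: VV[1][1]++ -> VV[1]=[0, 3, 0], msg_vec=[0, 3, 0]; VV[2]=max(VV[2],msg_vec) then VV[2][2]++ -> VV[2]=[0, 3, 4]
Event 6: SEND 1->0: VV[1][1]++ -> VV[1]=[0, 4, 0], msg_vec=[0, 4, 0]; VV[0]=max(VV[0],msg_vec) then VV[0][0]++ -> VV[0]=[1, 4, 0]
Event 7: LOCAL 1: VV[1][1]++ -> VV[1]=[0, 5, 0]
Event 8: SEND 1->2: VV[1][1]++ -> VV[1]=[0, 6, 0], msg_vec=[0, 6, 0]; VV[2]=max(VV[2],msg_vec) then VV[2][2]++ -> VV[2]=[0, 6, 5]
Event 9: LOCAL 0: VV[0][0]++ -> VV[0]=[2, 4, 0]
Final vectors: VV[0]=[2, 4, 0]; VV[1]=[0, 6, 0]; VV[2]=[0, 6, 5]

Answer: 2 4 0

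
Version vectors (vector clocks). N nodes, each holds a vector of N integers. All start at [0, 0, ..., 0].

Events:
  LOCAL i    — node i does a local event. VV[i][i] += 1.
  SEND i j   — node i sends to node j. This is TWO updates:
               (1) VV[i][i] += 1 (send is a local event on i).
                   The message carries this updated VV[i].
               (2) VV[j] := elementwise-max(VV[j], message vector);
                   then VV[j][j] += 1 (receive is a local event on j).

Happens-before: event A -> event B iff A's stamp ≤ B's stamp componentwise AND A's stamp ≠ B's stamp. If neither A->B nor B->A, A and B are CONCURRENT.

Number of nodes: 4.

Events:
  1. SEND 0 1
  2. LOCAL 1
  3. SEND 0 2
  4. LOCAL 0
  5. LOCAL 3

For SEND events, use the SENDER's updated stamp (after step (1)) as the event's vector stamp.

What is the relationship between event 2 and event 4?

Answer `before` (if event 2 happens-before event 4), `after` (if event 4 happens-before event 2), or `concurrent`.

Answer: concurrent

Derivation:
Initial: VV[0]=[0, 0, 0, 0]
Initial: VV[1]=[0, 0, 0, 0]
Initial: VV[2]=[0, 0, 0, 0]
Initial: VV[3]=[0, 0, 0, 0]
Event 1: SEND 0->1: VV[0][0]++ -> VV[0]=[1, 0, 0, 0], msg_vec=[1, 0, 0, 0]; VV[1]=max(VV[1],msg_vec) then VV[1][1]++ -> VV[1]=[1, 1, 0, 0]
Event 2: LOCAL 1: VV[1][1]++ -> VV[1]=[1, 2, 0, 0]
Event 3: SEND 0->2: VV[0][0]++ -> VV[0]=[2, 0, 0, 0], msg_vec=[2, 0, 0, 0]; VV[2]=max(VV[2],msg_vec) then VV[2][2]++ -> VV[2]=[2, 0, 1, 0]
Event 4: LOCAL 0: VV[0][0]++ -> VV[0]=[3, 0, 0, 0]
Event 5: LOCAL 3: VV[3][3]++ -> VV[3]=[0, 0, 0, 1]
Event 2 stamp: [1, 2, 0, 0]
Event 4 stamp: [3, 0, 0, 0]
[1, 2, 0, 0] <= [3, 0, 0, 0]? False
[3, 0, 0, 0] <= [1, 2, 0, 0]? False
Relation: concurrent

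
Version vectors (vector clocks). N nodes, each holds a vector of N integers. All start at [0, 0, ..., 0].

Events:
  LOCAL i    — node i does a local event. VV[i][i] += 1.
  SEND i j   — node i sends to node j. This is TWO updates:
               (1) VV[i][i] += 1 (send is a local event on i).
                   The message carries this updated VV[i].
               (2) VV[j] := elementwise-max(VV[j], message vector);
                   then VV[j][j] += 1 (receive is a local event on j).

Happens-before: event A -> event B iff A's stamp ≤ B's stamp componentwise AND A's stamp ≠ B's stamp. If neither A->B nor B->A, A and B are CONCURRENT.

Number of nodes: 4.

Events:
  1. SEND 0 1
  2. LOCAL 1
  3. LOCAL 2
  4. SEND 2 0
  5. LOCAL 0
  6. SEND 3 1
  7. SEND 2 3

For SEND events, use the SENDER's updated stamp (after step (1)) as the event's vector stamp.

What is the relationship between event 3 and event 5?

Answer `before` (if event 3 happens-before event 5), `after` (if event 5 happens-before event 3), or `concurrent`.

Initial: VV[0]=[0, 0, 0, 0]
Initial: VV[1]=[0, 0, 0, 0]
Initial: VV[2]=[0, 0, 0, 0]
Initial: VV[3]=[0, 0, 0, 0]
Event 1: SEND 0->1: VV[0][0]++ -> VV[0]=[1, 0, 0, 0], msg_vec=[1, 0, 0, 0]; VV[1]=max(VV[1],msg_vec) then VV[1][1]++ -> VV[1]=[1, 1, 0, 0]
Event 2: LOCAL 1: VV[1][1]++ -> VV[1]=[1, 2, 0, 0]
Event 3: LOCAL 2: VV[2][2]++ -> VV[2]=[0, 0, 1, 0]
Event 4: SEND 2->0: VV[2][2]++ -> VV[2]=[0, 0, 2, 0], msg_vec=[0, 0, 2, 0]; VV[0]=max(VV[0],msg_vec) then VV[0][0]++ -> VV[0]=[2, 0, 2, 0]
Event 5: LOCAL 0: VV[0][0]++ -> VV[0]=[3, 0, 2, 0]
Event 6: SEND 3->1: VV[3][3]++ -> VV[3]=[0, 0, 0, 1], msg_vec=[0, 0, 0, 1]; VV[1]=max(VV[1],msg_vec) then VV[1][1]++ -> VV[1]=[1, 3, 0, 1]
Event 7: SEND 2->3: VV[2][2]++ -> VV[2]=[0, 0, 3, 0], msg_vec=[0, 0, 3, 0]; VV[3]=max(VV[3],msg_vec) then VV[3][3]++ -> VV[3]=[0, 0, 3, 2]
Event 3 stamp: [0, 0, 1, 0]
Event 5 stamp: [3, 0, 2, 0]
[0, 0, 1, 0] <= [3, 0, 2, 0]? True
[3, 0, 2, 0] <= [0, 0, 1, 0]? False
Relation: before

Answer: before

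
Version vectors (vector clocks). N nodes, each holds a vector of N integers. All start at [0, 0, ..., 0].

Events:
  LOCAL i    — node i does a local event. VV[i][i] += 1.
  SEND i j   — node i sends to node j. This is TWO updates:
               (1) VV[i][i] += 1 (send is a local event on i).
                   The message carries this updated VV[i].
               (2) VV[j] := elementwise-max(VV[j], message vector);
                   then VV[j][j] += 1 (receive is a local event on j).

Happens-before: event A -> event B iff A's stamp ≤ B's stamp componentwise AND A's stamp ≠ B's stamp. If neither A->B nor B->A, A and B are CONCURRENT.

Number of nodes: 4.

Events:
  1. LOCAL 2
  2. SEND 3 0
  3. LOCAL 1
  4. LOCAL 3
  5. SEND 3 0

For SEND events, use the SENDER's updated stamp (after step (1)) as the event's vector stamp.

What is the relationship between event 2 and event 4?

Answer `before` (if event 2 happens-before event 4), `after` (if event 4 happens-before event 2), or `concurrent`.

Answer: before

Derivation:
Initial: VV[0]=[0, 0, 0, 0]
Initial: VV[1]=[0, 0, 0, 0]
Initial: VV[2]=[0, 0, 0, 0]
Initial: VV[3]=[0, 0, 0, 0]
Event 1: LOCAL 2: VV[2][2]++ -> VV[2]=[0, 0, 1, 0]
Event 2: SEND 3->0: VV[3][3]++ -> VV[3]=[0, 0, 0, 1], msg_vec=[0, 0, 0, 1]; VV[0]=max(VV[0],msg_vec) then VV[0][0]++ -> VV[0]=[1, 0, 0, 1]
Event 3: LOCAL 1: VV[1][1]++ -> VV[1]=[0, 1, 0, 0]
Event 4: LOCAL 3: VV[3][3]++ -> VV[3]=[0, 0, 0, 2]
Event 5: SEND 3->0: VV[3][3]++ -> VV[3]=[0, 0, 0, 3], msg_vec=[0, 0, 0, 3]; VV[0]=max(VV[0],msg_vec) then VV[0][0]++ -> VV[0]=[2, 0, 0, 3]
Event 2 stamp: [0, 0, 0, 1]
Event 4 stamp: [0, 0, 0, 2]
[0, 0, 0, 1] <= [0, 0, 0, 2]? True
[0, 0, 0, 2] <= [0, 0, 0, 1]? False
Relation: before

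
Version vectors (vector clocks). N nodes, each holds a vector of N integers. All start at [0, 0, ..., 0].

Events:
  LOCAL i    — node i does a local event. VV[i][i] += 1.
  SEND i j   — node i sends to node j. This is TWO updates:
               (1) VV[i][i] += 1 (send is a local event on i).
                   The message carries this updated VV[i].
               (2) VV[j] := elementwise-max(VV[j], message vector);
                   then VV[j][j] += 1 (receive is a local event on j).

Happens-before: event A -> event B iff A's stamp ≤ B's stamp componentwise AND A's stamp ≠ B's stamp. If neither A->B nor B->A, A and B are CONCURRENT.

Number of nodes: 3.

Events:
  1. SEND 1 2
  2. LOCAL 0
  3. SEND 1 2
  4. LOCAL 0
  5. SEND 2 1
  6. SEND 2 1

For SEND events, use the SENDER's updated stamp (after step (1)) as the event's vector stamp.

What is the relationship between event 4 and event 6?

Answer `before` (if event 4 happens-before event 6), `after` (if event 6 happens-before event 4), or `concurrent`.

Initial: VV[0]=[0, 0, 0]
Initial: VV[1]=[0, 0, 0]
Initial: VV[2]=[0, 0, 0]
Event 1: SEND 1->2: VV[1][1]++ -> VV[1]=[0, 1, 0], msg_vec=[0, 1, 0]; VV[2]=max(VV[2],msg_vec) then VV[2][2]++ -> VV[2]=[0, 1, 1]
Event 2: LOCAL 0: VV[0][0]++ -> VV[0]=[1, 0, 0]
Event 3: SEND 1->2: VV[1][1]++ -> VV[1]=[0, 2, 0], msg_vec=[0, 2, 0]; VV[2]=max(VV[2],msg_vec) then VV[2][2]++ -> VV[2]=[0, 2, 2]
Event 4: LOCAL 0: VV[0][0]++ -> VV[0]=[2, 0, 0]
Event 5: SEND 2->1: VV[2][2]++ -> VV[2]=[0, 2, 3], msg_vec=[0, 2, 3]; VV[1]=max(VV[1],msg_vec) then VV[1][1]++ -> VV[1]=[0, 3, 3]
Event 6: SEND 2->1: VV[2][2]++ -> VV[2]=[0, 2, 4], msg_vec=[0, 2, 4]; VV[1]=max(VV[1],msg_vec) then VV[1][1]++ -> VV[1]=[0, 4, 4]
Event 4 stamp: [2, 0, 0]
Event 6 stamp: [0, 2, 4]
[2, 0, 0] <= [0, 2, 4]? False
[0, 2, 4] <= [2, 0, 0]? False
Relation: concurrent

Answer: concurrent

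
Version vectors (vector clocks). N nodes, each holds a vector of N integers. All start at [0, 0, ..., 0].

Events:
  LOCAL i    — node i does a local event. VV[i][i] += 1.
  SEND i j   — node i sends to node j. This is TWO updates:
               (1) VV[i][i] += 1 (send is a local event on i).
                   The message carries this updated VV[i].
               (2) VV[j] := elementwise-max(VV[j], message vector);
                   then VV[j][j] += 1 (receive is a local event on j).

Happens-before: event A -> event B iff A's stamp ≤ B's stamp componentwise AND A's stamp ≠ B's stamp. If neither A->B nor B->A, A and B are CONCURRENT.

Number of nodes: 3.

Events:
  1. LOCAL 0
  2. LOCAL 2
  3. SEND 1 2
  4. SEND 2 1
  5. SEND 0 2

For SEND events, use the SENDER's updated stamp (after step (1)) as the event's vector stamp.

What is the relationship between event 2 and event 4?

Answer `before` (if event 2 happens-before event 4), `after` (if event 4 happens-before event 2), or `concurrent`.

Answer: before

Derivation:
Initial: VV[0]=[0, 0, 0]
Initial: VV[1]=[0, 0, 0]
Initial: VV[2]=[0, 0, 0]
Event 1: LOCAL 0: VV[0][0]++ -> VV[0]=[1, 0, 0]
Event 2: LOCAL 2: VV[2][2]++ -> VV[2]=[0, 0, 1]
Event 3: SEND 1->2: VV[1][1]++ -> VV[1]=[0, 1, 0], msg_vec=[0, 1, 0]; VV[2]=max(VV[2],msg_vec) then VV[2][2]++ -> VV[2]=[0, 1, 2]
Event 4: SEND 2->1: VV[2][2]++ -> VV[2]=[0, 1, 3], msg_vec=[0, 1, 3]; VV[1]=max(VV[1],msg_vec) then VV[1][1]++ -> VV[1]=[0, 2, 3]
Event 5: SEND 0->2: VV[0][0]++ -> VV[0]=[2, 0, 0], msg_vec=[2, 0, 0]; VV[2]=max(VV[2],msg_vec) then VV[2][2]++ -> VV[2]=[2, 1, 4]
Event 2 stamp: [0, 0, 1]
Event 4 stamp: [0, 1, 3]
[0, 0, 1] <= [0, 1, 3]? True
[0, 1, 3] <= [0, 0, 1]? False
Relation: before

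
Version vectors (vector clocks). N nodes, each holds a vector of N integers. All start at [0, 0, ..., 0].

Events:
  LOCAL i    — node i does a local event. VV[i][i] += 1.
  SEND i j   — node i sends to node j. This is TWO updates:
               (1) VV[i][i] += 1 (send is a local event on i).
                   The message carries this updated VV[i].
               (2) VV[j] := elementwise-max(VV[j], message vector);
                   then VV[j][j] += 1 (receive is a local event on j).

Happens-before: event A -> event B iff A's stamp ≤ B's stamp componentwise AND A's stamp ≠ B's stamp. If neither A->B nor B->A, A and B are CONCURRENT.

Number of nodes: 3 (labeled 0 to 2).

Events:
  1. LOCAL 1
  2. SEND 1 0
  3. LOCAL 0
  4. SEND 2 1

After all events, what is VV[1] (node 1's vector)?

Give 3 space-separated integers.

Answer: 0 3 1

Derivation:
Initial: VV[0]=[0, 0, 0]
Initial: VV[1]=[0, 0, 0]
Initial: VV[2]=[0, 0, 0]
Event 1: LOCAL 1: VV[1][1]++ -> VV[1]=[0, 1, 0]
Event 2: SEND 1->0: VV[1][1]++ -> VV[1]=[0, 2, 0], msg_vec=[0, 2, 0]; VV[0]=max(VV[0],msg_vec) then VV[0][0]++ -> VV[0]=[1, 2, 0]
Event 3: LOCAL 0: VV[0][0]++ -> VV[0]=[2, 2, 0]
Event 4: SEND 2->1: VV[2][2]++ -> VV[2]=[0, 0, 1], msg_vec=[0, 0, 1]; VV[1]=max(VV[1],msg_vec) then VV[1][1]++ -> VV[1]=[0, 3, 1]
Final vectors: VV[0]=[2, 2, 0]; VV[1]=[0, 3, 1]; VV[2]=[0, 0, 1]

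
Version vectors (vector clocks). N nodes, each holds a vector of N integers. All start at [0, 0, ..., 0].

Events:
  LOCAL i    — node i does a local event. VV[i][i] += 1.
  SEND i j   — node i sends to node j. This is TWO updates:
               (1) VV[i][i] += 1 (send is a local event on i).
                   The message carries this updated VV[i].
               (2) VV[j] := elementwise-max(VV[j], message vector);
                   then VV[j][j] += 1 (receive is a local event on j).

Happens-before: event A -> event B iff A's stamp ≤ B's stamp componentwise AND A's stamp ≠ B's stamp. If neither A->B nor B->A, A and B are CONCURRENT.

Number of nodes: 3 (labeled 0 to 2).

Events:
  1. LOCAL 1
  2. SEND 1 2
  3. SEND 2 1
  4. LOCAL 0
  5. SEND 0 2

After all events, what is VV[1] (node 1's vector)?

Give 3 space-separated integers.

Initial: VV[0]=[0, 0, 0]
Initial: VV[1]=[0, 0, 0]
Initial: VV[2]=[0, 0, 0]
Event 1: LOCAL 1: VV[1][1]++ -> VV[1]=[0, 1, 0]
Event 2: SEND 1->2: VV[1][1]++ -> VV[1]=[0, 2, 0], msg_vec=[0, 2, 0]; VV[2]=max(VV[2],msg_vec) then VV[2][2]++ -> VV[2]=[0, 2, 1]
Event 3: SEND 2->1: VV[2][2]++ -> VV[2]=[0, 2, 2], msg_vec=[0, 2, 2]; VV[1]=max(VV[1],msg_vec) then VV[1][1]++ -> VV[1]=[0, 3, 2]
Event 4: LOCAL 0: VV[0][0]++ -> VV[0]=[1, 0, 0]
Event 5: SEND 0->2: VV[0][0]++ -> VV[0]=[2, 0, 0], msg_vec=[2, 0, 0]; VV[2]=max(VV[2],msg_vec) then VV[2][2]++ -> VV[2]=[2, 2, 3]
Final vectors: VV[0]=[2, 0, 0]; VV[1]=[0, 3, 2]; VV[2]=[2, 2, 3]

Answer: 0 3 2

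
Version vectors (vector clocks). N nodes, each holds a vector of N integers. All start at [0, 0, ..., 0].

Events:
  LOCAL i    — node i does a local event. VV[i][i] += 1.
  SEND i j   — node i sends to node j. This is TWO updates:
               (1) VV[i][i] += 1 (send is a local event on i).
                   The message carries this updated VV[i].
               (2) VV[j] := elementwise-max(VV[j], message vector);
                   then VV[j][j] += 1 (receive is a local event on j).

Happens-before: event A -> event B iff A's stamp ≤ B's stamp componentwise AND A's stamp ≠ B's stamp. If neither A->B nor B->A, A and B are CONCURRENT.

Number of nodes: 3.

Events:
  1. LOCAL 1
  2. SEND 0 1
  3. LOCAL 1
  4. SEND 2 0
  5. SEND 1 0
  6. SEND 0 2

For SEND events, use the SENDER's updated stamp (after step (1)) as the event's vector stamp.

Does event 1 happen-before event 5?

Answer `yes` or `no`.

Answer: yes

Derivation:
Initial: VV[0]=[0, 0, 0]
Initial: VV[1]=[0, 0, 0]
Initial: VV[2]=[0, 0, 0]
Event 1: LOCAL 1: VV[1][1]++ -> VV[1]=[0, 1, 0]
Event 2: SEND 0->1: VV[0][0]++ -> VV[0]=[1, 0, 0], msg_vec=[1, 0, 0]; VV[1]=max(VV[1],msg_vec) then VV[1][1]++ -> VV[1]=[1, 2, 0]
Event 3: LOCAL 1: VV[1][1]++ -> VV[1]=[1, 3, 0]
Event 4: SEND 2->0: VV[2][2]++ -> VV[2]=[0, 0, 1], msg_vec=[0, 0, 1]; VV[0]=max(VV[0],msg_vec) then VV[0][0]++ -> VV[0]=[2, 0, 1]
Event 5: SEND 1->0: VV[1][1]++ -> VV[1]=[1, 4, 0], msg_vec=[1, 4, 0]; VV[0]=max(VV[0],msg_vec) then VV[0][0]++ -> VV[0]=[3, 4, 1]
Event 6: SEND 0->2: VV[0][0]++ -> VV[0]=[4, 4, 1], msg_vec=[4, 4, 1]; VV[2]=max(VV[2],msg_vec) then VV[2][2]++ -> VV[2]=[4, 4, 2]
Event 1 stamp: [0, 1, 0]
Event 5 stamp: [1, 4, 0]
[0, 1, 0] <= [1, 4, 0]? True. Equal? False. Happens-before: True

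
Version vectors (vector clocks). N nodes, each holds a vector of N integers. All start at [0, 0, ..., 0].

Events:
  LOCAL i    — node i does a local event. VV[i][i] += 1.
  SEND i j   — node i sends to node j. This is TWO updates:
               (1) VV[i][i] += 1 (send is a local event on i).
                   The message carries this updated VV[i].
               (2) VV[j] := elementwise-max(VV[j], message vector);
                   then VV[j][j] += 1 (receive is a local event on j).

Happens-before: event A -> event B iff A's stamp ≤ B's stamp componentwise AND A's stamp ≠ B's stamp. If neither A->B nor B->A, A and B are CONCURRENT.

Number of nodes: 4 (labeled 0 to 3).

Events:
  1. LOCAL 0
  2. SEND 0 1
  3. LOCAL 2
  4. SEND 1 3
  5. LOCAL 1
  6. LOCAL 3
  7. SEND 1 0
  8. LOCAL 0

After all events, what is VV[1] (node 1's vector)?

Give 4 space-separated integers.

Initial: VV[0]=[0, 0, 0, 0]
Initial: VV[1]=[0, 0, 0, 0]
Initial: VV[2]=[0, 0, 0, 0]
Initial: VV[3]=[0, 0, 0, 0]
Event 1: LOCAL 0: VV[0][0]++ -> VV[0]=[1, 0, 0, 0]
Event 2: SEND 0->1: VV[0][0]++ -> VV[0]=[2, 0, 0, 0], msg_vec=[2, 0, 0, 0]; VV[1]=max(VV[1],msg_vec) then VV[1][1]++ -> VV[1]=[2, 1, 0, 0]
Event 3: LOCAL 2: VV[2][2]++ -> VV[2]=[0, 0, 1, 0]
Event 4: SEND 1->3: VV[1][1]++ -> VV[1]=[2, 2, 0, 0], msg_vec=[2, 2, 0, 0]; VV[3]=max(VV[3],msg_vec) then VV[3][3]++ -> VV[3]=[2, 2, 0, 1]
Event 5: LOCAL 1: VV[1][1]++ -> VV[1]=[2, 3, 0, 0]
Event 6: LOCAL 3: VV[3][3]++ -> VV[3]=[2, 2, 0, 2]
Event 7: SEND 1->0: VV[1][1]++ -> VV[1]=[2, 4, 0, 0], msg_vec=[2, 4, 0, 0]; VV[0]=max(VV[0],msg_vec) then VV[0][0]++ -> VV[0]=[3, 4, 0, 0]
Event 8: LOCAL 0: VV[0][0]++ -> VV[0]=[4, 4, 0, 0]
Final vectors: VV[0]=[4, 4, 0, 0]; VV[1]=[2, 4, 0, 0]; VV[2]=[0, 0, 1, 0]; VV[3]=[2, 2, 0, 2]

Answer: 2 4 0 0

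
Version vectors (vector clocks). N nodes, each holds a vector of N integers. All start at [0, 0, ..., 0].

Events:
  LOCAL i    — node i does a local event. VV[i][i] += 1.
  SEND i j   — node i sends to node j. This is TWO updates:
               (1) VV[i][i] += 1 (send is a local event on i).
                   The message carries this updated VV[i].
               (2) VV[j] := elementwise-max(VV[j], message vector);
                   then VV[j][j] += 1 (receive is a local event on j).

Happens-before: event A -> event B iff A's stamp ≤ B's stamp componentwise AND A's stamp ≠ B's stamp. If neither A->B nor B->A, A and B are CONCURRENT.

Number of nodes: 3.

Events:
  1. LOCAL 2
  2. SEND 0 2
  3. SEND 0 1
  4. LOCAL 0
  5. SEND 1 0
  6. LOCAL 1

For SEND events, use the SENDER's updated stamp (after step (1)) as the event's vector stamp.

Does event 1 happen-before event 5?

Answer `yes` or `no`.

Initial: VV[0]=[0, 0, 0]
Initial: VV[1]=[0, 0, 0]
Initial: VV[2]=[0, 0, 0]
Event 1: LOCAL 2: VV[2][2]++ -> VV[2]=[0, 0, 1]
Event 2: SEND 0->2: VV[0][0]++ -> VV[0]=[1, 0, 0], msg_vec=[1, 0, 0]; VV[2]=max(VV[2],msg_vec) then VV[2][2]++ -> VV[2]=[1, 0, 2]
Event 3: SEND 0->1: VV[0][0]++ -> VV[0]=[2, 0, 0], msg_vec=[2, 0, 0]; VV[1]=max(VV[1],msg_vec) then VV[1][1]++ -> VV[1]=[2, 1, 0]
Event 4: LOCAL 0: VV[0][0]++ -> VV[0]=[3, 0, 0]
Event 5: SEND 1->0: VV[1][1]++ -> VV[1]=[2, 2, 0], msg_vec=[2, 2, 0]; VV[0]=max(VV[0],msg_vec) then VV[0][0]++ -> VV[0]=[4, 2, 0]
Event 6: LOCAL 1: VV[1][1]++ -> VV[1]=[2, 3, 0]
Event 1 stamp: [0, 0, 1]
Event 5 stamp: [2, 2, 0]
[0, 0, 1] <= [2, 2, 0]? False. Equal? False. Happens-before: False

Answer: no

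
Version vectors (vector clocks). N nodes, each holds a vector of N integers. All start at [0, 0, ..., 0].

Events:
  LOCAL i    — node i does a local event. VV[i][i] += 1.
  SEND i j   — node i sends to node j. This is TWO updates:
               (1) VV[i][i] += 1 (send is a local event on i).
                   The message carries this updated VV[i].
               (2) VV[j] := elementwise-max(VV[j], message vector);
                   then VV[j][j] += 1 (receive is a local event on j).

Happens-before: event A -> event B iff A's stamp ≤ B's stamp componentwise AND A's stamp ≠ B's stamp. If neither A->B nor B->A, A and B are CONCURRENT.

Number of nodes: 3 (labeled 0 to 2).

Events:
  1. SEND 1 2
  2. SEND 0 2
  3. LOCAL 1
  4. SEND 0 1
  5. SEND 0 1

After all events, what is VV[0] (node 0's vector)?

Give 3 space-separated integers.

Answer: 3 0 0

Derivation:
Initial: VV[0]=[0, 0, 0]
Initial: VV[1]=[0, 0, 0]
Initial: VV[2]=[0, 0, 0]
Event 1: SEND 1->2: VV[1][1]++ -> VV[1]=[0, 1, 0], msg_vec=[0, 1, 0]; VV[2]=max(VV[2],msg_vec) then VV[2][2]++ -> VV[2]=[0, 1, 1]
Event 2: SEND 0->2: VV[0][0]++ -> VV[0]=[1, 0, 0], msg_vec=[1, 0, 0]; VV[2]=max(VV[2],msg_vec) then VV[2][2]++ -> VV[2]=[1, 1, 2]
Event 3: LOCAL 1: VV[1][1]++ -> VV[1]=[0, 2, 0]
Event 4: SEND 0->1: VV[0][0]++ -> VV[0]=[2, 0, 0], msg_vec=[2, 0, 0]; VV[1]=max(VV[1],msg_vec) then VV[1][1]++ -> VV[1]=[2, 3, 0]
Event 5: SEND 0->1: VV[0][0]++ -> VV[0]=[3, 0, 0], msg_vec=[3, 0, 0]; VV[1]=max(VV[1],msg_vec) then VV[1][1]++ -> VV[1]=[3, 4, 0]
Final vectors: VV[0]=[3, 0, 0]; VV[1]=[3, 4, 0]; VV[2]=[1, 1, 2]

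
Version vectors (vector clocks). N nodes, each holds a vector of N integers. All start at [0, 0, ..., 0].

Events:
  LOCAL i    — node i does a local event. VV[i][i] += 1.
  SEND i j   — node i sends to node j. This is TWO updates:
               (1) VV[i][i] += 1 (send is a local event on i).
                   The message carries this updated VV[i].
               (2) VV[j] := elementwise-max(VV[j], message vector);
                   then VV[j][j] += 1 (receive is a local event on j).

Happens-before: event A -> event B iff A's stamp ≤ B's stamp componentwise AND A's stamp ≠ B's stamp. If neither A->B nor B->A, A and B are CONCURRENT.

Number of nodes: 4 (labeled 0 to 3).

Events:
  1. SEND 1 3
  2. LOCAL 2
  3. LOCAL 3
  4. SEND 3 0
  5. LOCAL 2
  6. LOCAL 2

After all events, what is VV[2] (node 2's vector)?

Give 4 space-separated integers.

Initial: VV[0]=[0, 0, 0, 0]
Initial: VV[1]=[0, 0, 0, 0]
Initial: VV[2]=[0, 0, 0, 0]
Initial: VV[3]=[0, 0, 0, 0]
Event 1: SEND 1->3: VV[1][1]++ -> VV[1]=[0, 1, 0, 0], msg_vec=[0, 1, 0, 0]; VV[3]=max(VV[3],msg_vec) then VV[3][3]++ -> VV[3]=[0, 1, 0, 1]
Event 2: LOCAL 2: VV[2][2]++ -> VV[2]=[0, 0, 1, 0]
Event 3: LOCAL 3: VV[3][3]++ -> VV[3]=[0, 1, 0, 2]
Event 4: SEND 3->0: VV[3][3]++ -> VV[3]=[0, 1, 0, 3], msg_vec=[0, 1, 0, 3]; VV[0]=max(VV[0],msg_vec) then VV[0][0]++ -> VV[0]=[1, 1, 0, 3]
Event 5: LOCAL 2: VV[2][2]++ -> VV[2]=[0, 0, 2, 0]
Event 6: LOCAL 2: VV[2][2]++ -> VV[2]=[0, 0, 3, 0]
Final vectors: VV[0]=[1, 1, 0, 3]; VV[1]=[0, 1, 0, 0]; VV[2]=[0, 0, 3, 0]; VV[3]=[0, 1, 0, 3]

Answer: 0 0 3 0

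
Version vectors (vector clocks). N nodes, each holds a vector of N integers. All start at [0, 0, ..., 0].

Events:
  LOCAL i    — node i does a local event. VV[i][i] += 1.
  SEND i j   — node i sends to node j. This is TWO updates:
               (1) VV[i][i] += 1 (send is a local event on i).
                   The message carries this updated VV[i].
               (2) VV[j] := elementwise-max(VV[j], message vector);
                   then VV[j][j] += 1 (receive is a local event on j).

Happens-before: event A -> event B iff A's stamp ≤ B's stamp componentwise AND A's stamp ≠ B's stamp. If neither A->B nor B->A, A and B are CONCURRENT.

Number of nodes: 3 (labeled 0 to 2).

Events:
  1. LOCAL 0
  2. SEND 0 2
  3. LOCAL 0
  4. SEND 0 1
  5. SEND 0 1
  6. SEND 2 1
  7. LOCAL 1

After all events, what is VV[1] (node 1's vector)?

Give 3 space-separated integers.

Initial: VV[0]=[0, 0, 0]
Initial: VV[1]=[0, 0, 0]
Initial: VV[2]=[0, 0, 0]
Event 1: LOCAL 0: VV[0][0]++ -> VV[0]=[1, 0, 0]
Event 2: SEND 0->2: VV[0][0]++ -> VV[0]=[2, 0, 0], msg_vec=[2, 0, 0]; VV[2]=max(VV[2],msg_vec) then VV[2][2]++ -> VV[2]=[2, 0, 1]
Event 3: LOCAL 0: VV[0][0]++ -> VV[0]=[3, 0, 0]
Event 4: SEND 0->1: VV[0][0]++ -> VV[0]=[4, 0, 0], msg_vec=[4, 0, 0]; VV[1]=max(VV[1],msg_vec) then VV[1][1]++ -> VV[1]=[4, 1, 0]
Event 5: SEND 0->1: VV[0][0]++ -> VV[0]=[5, 0, 0], msg_vec=[5, 0, 0]; VV[1]=max(VV[1],msg_vec) then VV[1][1]++ -> VV[1]=[5, 2, 0]
Event 6: SEND 2->1: VV[2][2]++ -> VV[2]=[2, 0, 2], msg_vec=[2, 0, 2]; VV[1]=max(VV[1],msg_vec) then VV[1][1]++ -> VV[1]=[5, 3, 2]
Event 7: LOCAL 1: VV[1][1]++ -> VV[1]=[5, 4, 2]
Final vectors: VV[0]=[5, 0, 0]; VV[1]=[5, 4, 2]; VV[2]=[2, 0, 2]

Answer: 5 4 2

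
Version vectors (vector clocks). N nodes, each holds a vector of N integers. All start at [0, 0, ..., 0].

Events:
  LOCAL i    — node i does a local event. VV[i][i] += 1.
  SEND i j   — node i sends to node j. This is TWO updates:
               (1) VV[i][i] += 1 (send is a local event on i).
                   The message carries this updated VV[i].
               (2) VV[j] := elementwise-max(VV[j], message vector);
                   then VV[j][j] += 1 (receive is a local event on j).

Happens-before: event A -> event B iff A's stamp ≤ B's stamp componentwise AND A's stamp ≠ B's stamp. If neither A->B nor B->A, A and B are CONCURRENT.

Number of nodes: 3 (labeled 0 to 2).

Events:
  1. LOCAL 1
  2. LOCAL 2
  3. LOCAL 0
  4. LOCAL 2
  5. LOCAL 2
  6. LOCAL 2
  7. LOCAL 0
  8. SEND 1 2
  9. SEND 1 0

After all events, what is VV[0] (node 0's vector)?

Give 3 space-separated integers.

Initial: VV[0]=[0, 0, 0]
Initial: VV[1]=[0, 0, 0]
Initial: VV[2]=[0, 0, 0]
Event 1: LOCAL 1: VV[1][1]++ -> VV[1]=[0, 1, 0]
Event 2: LOCAL 2: VV[2][2]++ -> VV[2]=[0, 0, 1]
Event 3: LOCAL 0: VV[0][0]++ -> VV[0]=[1, 0, 0]
Event 4: LOCAL 2: VV[2][2]++ -> VV[2]=[0, 0, 2]
Event 5: LOCAL 2: VV[2][2]++ -> VV[2]=[0, 0, 3]
Event 6: LOCAL 2: VV[2][2]++ -> VV[2]=[0, 0, 4]
Event 7: LOCAL 0: VV[0][0]++ -> VV[0]=[2, 0, 0]
Event 8: SEND 1->2: VV[1][1]++ -> VV[1]=[0, 2, 0], msg_vec=[0, 2, 0]; VV[2]=max(VV[2],msg_vec) then VV[2][2]++ -> VV[2]=[0, 2, 5]
Event 9: SEND 1->0: VV[1][1]++ -> VV[1]=[0, 3, 0], msg_vec=[0, 3, 0]; VV[0]=max(VV[0],msg_vec) then VV[0][0]++ -> VV[0]=[3, 3, 0]
Final vectors: VV[0]=[3, 3, 0]; VV[1]=[0, 3, 0]; VV[2]=[0, 2, 5]

Answer: 3 3 0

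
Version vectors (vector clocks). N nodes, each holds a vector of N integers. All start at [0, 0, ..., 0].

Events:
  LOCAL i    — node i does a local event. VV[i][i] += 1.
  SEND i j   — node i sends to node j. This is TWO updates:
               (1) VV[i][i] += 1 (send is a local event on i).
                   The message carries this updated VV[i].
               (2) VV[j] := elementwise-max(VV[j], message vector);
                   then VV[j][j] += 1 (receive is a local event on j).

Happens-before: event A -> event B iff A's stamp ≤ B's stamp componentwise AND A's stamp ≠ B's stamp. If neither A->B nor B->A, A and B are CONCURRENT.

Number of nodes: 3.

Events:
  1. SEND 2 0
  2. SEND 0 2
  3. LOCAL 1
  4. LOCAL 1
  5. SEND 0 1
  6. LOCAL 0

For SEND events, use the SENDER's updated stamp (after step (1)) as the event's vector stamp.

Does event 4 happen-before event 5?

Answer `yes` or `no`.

Answer: no

Derivation:
Initial: VV[0]=[0, 0, 0]
Initial: VV[1]=[0, 0, 0]
Initial: VV[2]=[0, 0, 0]
Event 1: SEND 2->0: VV[2][2]++ -> VV[2]=[0, 0, 1], msg_vec=[0, 0, 1]; VV[0]=max(VV[0],msg_vec) then VV[0][0]++ -> VV[0]=[1, 0, 1]
Event 2: SEND 0->2: VV[0][0]++ -> VV[0]=[2, 0, 1], msg_vec=[2, 0, 1]; VV[2]=max(VV[2],msg_vec) then VV[2][2]++ -> VV[2]=[2, 0, 2]
Event 3: LOCAL 1: VV[1][1]++ -> VV[1]=[0, 1, 0]
Event 4: LOCAL 1: VV[1][1]++ -> VV[1]=[0, 2, 0]
Event 5: SEND 0->1: VV[0][0]++ -> VV[0]=[3, 0, 1], msg_vec=[3, 0, 1]; VV[1]=max(VV[1],msg_vec) then VV[1][1]++ -> VV[1]=[3, 3, 1]
Event 6: LOCAL 0: VV[0][0]++ -> VV[0]=[4, 0, 1]
Event 4 stamp: [0, 2, 0]
Event 5 stamp: [3, 0, 1]
[0, 2, 0] <= [3, 0, 1]? False. Equal? False. Happens-before: False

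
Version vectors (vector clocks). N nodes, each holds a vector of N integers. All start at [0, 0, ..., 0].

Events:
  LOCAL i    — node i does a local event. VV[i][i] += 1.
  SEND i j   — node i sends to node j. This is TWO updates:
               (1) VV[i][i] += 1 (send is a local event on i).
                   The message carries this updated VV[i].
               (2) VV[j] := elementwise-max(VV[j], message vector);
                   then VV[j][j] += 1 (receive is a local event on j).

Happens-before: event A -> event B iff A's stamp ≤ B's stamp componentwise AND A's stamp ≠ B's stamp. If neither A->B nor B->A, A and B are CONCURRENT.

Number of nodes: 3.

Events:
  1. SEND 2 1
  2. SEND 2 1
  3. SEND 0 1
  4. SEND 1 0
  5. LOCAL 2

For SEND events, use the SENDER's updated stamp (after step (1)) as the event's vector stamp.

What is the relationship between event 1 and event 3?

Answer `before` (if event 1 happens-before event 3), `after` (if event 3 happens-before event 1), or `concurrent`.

Initial: VV[0]=[0, 0, 0]
Initial: VV[1]=[0, 0, 0]
Initial: VV[2]=[0, 0, 0]
Event 1: SEND 2->1: VV[2][2]++ -> VV[2]=[0, 0, 1], msg_vec=[0, 0, 1]; VV[1]=max(VV[1],msg_vec) then VV[1][1]++ -> VV[1]=[0, 1, 1]
Event 2: SEND 2->1: VV[2][2]++ -> VV[2]=[0, 0, 2], msg_vec=[0, 0, 2]; VV[1]=max(VV[1],msg_vec) then VV[1][1]++ -> VV[1]=[0, 2, 2]
Event 3: SEND 0->1: VV[0][0]++ -> VV[0]=[1, 0, 0], msg_vec=[1, 0, 0]; VV[1]=max(VV[1],msg_vec) then VV[1][1]++ -> VV[1]=[1, 3, 2]
Event 4: SEND 1->0: VV[1][1]++ -> VV[1]=[1, 4, 2], msg_vec=[1, 4, 2]; VV[0]=max(VV[0],msg_vec) then VV[0][0]++ -> VV[0]=[2, 4, 2]
Event 5: LOCAL 2: VV[2][2]++ -> VV[2]=[0, 0, 3]
Event 1 stamp: [0, 0, 1]
Event 3 stamp: [1, 0, 0]
[0, 0, 1] <= [1, 0, 0]? False
[1, 0, 0] <= [0, 0, 1]? False
Relation: concurrent

Answer: concurrent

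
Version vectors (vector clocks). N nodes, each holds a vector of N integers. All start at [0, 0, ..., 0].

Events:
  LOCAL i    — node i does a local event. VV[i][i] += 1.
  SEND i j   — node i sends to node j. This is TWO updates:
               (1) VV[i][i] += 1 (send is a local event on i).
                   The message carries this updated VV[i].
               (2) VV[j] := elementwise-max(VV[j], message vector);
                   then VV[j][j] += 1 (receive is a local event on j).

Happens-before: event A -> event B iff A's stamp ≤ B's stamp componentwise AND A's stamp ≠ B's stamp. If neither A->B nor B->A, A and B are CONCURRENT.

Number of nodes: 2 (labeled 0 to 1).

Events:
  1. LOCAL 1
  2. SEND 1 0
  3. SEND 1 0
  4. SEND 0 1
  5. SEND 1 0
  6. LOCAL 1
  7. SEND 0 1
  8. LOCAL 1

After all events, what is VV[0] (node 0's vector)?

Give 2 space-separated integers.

Answer: 5 5

Derivation:
Initial: VV[0]=[0, 0]
Initial: VV[1]=[0, 0]
Event 1: LOCAL 1: VV[1][1]++ -> VV[1]=[0, 1]
Event 2: SEND 1->0: VV[1][1]++ -> VV[1]=[0, 2], msg_vec=[0, 2]; VV[0]=max(VV[0],msg_vec) then VV[0][0]++ -> VV[0]=[1, 2]
Event 3: SEND 1->0: VV[1][1]++ -> VV[1]=[0, 3], msg_vec=[0, 3]; VV[0]=max(VV[0],msg_vec) then VV[0][0]++ -> VV[0]=[2, 3]
Event 4: SEND 0->1: VV[0][0]++ -> VV[0]=[3, 3], msg_vec=[3, 3]; VV[1]=max(VV[1],msg_vec) then VV[1][1]++ -> VV[1]=[3, 4]
Event 5: SEND 1->0: VV[1][1]++ -> VV[1]=[3, 5], msg_vec=[3, 5]; VV[0]=max(VV[0],msg_vec) then VV[0][0]++ -> VV[0]=[4, 5]
Event 6: LOCAL 1: VV[1][1]++ -> VV[1]=[3, 6]
Event 7: SEND 0->1: VV[0][0]++ -> VV[0]=[5, 5], msg_vec=[5, 5]; VV[1]=max(VV[1],msg_vec) then VV[1][1]++ -> VV[1]=[5, 7]
Event 8: LOCAL 1: VV[1][1]++ -> VV[1]=[5, 8]
Final vectors: VV[0]=[5, 5]; VV[1]=[5, 8]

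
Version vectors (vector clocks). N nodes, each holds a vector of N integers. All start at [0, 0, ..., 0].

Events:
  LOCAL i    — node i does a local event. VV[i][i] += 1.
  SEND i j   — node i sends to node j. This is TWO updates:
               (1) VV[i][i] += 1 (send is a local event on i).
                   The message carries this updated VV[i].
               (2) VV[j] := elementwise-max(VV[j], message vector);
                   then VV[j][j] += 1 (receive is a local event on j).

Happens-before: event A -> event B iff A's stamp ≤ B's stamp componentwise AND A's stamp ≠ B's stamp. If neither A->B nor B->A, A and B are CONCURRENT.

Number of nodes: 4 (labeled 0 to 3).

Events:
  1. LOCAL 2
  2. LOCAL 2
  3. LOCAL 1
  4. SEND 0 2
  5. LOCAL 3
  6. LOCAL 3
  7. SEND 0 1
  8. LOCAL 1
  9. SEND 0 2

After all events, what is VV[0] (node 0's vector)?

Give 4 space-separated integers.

Initial: VV[0]=[0, 0, 0, 0]
Initial: VV[1]=[0, 0, 0, 0]
Initial: VV[2]=[0, 0, 0, 0]
Initial: VV[3]=[0, 0, 0, 0]
Event 1: LOCAL 2: VV[2][2]++ -> VV[2]=[0, 0, 1, 0]
Event 2: LOCAL 2: VV[2][2]++ -> VV[2]=[0, 0, 2, 0]
Event 3: LOCAL 1: VV[1][1]++ -> VV[1]=[0, 1, 0, 0]
Event 4: SEND 0->2: VV[0][0]++ -> VV[0]=[1, 0, 0, 0], msg_vec=[1, 0, 0, 0]; VV[2]=max(VV[2],msg_vec) then VV[2][2]++ -> VV[2]=[1, 0, 3, 0]
Event 5: LOCAL 3: VV[3][3]++ -> VV[3]=[0, 0, 0, 1]
Event 6: LOCAL 3: VV[3][3]++ -> VV[3]=[0, 0, 0, 2]
Event 7: SEND 0->1: VV[0][0]++ -> VV[0]=[2, 0, 0, 0], msg_vec=[2, 0, 0, 0]; VV[1]=max(VV[1],msg_vec) then VV[1][1]++ -> VV[1]=[2, 2, 0, 0]
Event 8: LOCAL 1: VV[1][1]++ -> VV[1]=[2, 3, 0, 0]
Event 9: SEND 0->2: VV[0][0]++ -> VV[0]=[3, 0, 0, 0], msg_vec=[3, 0, 0, 0]; VV[2]=max(VV[2],msg_vec) then VV[2][2]++ -> VV[2]=[3, 0, 4, 0]
Final vectors: VV[0]=[3, 0, 0, 0]; VV[1]=[2, 3, 0, 0]; VV[2]=[3, 0, 4, 0]; VV[3]=[0, 0, 0, 2]

Answer: 3 0 0 0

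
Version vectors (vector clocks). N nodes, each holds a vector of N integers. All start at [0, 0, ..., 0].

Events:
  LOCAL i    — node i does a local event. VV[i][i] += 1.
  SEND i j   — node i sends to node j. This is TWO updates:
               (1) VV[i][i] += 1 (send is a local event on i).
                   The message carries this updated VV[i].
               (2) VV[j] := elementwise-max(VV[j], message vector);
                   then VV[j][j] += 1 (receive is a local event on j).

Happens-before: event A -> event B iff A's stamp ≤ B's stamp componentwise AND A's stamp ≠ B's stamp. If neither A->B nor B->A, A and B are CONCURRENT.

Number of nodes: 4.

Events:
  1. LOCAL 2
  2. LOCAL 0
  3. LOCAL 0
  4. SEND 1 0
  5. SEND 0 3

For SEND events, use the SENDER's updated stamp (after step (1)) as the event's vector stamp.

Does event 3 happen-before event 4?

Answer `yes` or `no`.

Answer: no

Derivation:
Initial: VV[0]=[0, 0, 0, 0]
Initial: VV[1]=[0, 0, 0, 0]
Initial: VV[2]=[0, 0, 0, 0]
Initial: VV[3]=[0, 0, 0, 0]
Event 1: LOCAL 2: VV[2][2]++ -> VV[2]=[0, 0, 1, 0]
Event 2: LOCAL 0: VV[0][0]++ -> VV[0]=[1, 0, 0, 0]
Event 3: LOCAL 0: VV[0][0]++ -> VV[0]=[2, 0, 0, 0]
Event 4: SEND 1->0: VV[1][1]++ -> VV[1]=[0, 1, 0, 0], msg_vec=[0, 1, 0, 0]; VV[0]=max(VV[0],msg_vec) then VV[0][0]++ -> VV[0]=[3, 1, 0, 0]
Event 5: SEND 0->3: VV[0][0]++ -> VV[0]=[4, 1, 0, 0], msg_vec=[4, 1, 0, 0]; VV[3]=max(VV[3],msg_vec) then VV[3][3]++ -> VV[3]=[4, 1, 0, 1]
Event 3 stamp: [2, 0, 0, 0]
Event 4 stamp: [0, 1, 0, 0]
[2, 0, 0, 0] <= [0, 1, 0, 0]? False. Equal? False. Happens-before: False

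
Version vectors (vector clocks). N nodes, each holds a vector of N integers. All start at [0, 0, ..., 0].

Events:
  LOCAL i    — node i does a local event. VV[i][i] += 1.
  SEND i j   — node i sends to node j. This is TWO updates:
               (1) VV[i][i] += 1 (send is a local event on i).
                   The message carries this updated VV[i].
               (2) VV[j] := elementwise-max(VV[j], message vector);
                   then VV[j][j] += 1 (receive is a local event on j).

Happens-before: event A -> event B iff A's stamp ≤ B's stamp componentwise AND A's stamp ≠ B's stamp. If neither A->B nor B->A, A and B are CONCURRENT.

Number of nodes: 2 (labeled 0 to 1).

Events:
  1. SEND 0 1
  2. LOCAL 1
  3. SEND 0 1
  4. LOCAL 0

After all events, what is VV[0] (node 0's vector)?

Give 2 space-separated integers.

Initial: VV[0]=[0, 0]
Initial: VV[1]=[0, 0]
Event 1: SEND 0->1: VV[0][0]++ -> VV[0]=[1, 0], msg_vec=[1, 0]; VV[1]=max(VV[1],msg_vec) then VV[1][1]++ -> VV[1]=[1, 1]
Event 2: LOCAL 1: VV[1][1]++ -> VV[1]=[1, 2]
Event 3: SEND 0->1: VV[0][0]++ -> VV[0]=[2, 0], msg_vec=[2, 0]; VV[1]=max(VV[1],msg_vec) then VV[1][1]++ -> VV[1]=[2, 3]
Event 4: LOCAL 0: VV[0][0]++ -> VV[0]=[3, 0]
Final vectors: VV[0]=[3, 0]; VV[1]=[2, 3]

Answer: 3 0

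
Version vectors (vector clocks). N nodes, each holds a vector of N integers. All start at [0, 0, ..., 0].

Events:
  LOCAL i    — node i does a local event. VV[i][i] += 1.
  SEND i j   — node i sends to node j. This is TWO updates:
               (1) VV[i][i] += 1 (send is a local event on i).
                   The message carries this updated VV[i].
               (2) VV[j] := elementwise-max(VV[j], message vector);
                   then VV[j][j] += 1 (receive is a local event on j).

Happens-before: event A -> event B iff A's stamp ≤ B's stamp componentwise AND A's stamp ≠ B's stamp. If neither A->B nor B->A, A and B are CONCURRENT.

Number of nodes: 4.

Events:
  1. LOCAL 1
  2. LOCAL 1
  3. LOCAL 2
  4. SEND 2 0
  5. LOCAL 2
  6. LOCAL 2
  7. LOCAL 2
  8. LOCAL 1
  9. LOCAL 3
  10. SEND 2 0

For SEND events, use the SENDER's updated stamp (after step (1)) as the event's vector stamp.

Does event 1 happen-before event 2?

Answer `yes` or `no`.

Initial: VV[0]=[0, 0, 0, 0]
Initial: VV[1]=[0, 0, 0, 0]
Initial: VV[2]=[0, 0, 0, 0]
Initial: VV[3]=[0, 0, 0, 0]
Event 1: LOCAL 1: VV[1][1]++ -> VV[1]=[0, 1, 0, 0]
Event 2: LOCAL 1: VV[1][1]++ -> VV[1]=[0, 2, 0, 0]
Event 3: LOCAL 2: VV[2][2]++ -> VV[2]=[0, 0, 1, 0]
Event 4: SEND 2->0: VV[2][2]++ -> VV[2]=[0, 0, 2, 0], msg_vec=[0, 0, 2, 0]; VV[0]=max(VV[0],msg_vec) then VV[0][0]++ -> VV[0]=[1, 0, 2, 0]
Event 5: LOCAL 2: VV[2][2]++ -> VV[2]=[0, 0, 3, 0]
Event 6: LOCAL 2: VV[2][2]++ -> VV[2]=[0, 0, 4, 0]
Event 7: LOCAL 2: VV[2][2]++ -> VV[2]=[0, 0, 5, 0]
Event 8: LOCAL 1: VV[1][1]++ -> VV[1]=[0, 3, 0, 0]
Event 9: LOCAL 3: VV[3][3]++ -> VV[3]=[0, 0, 0, 1]
Event 10: SEND 2->0: VV[2][2]++ -> VV[2]=[0, 0, 6, 0], msg_vec=[0, 0, 6, 0]; VV[0]=max(VV[0],msg_vec) then VV[0][0]++ -> VV[0]=[2, 0, 6, 0]
Event 1 stamp: [0, 1, 0, 0]
Event 2 stamp: [0, 2, 0, 0]
[0, 1, 0, 0] <= [0, 2, 0, 0]? True. Equal? False. Happens-before: True

Answer: yes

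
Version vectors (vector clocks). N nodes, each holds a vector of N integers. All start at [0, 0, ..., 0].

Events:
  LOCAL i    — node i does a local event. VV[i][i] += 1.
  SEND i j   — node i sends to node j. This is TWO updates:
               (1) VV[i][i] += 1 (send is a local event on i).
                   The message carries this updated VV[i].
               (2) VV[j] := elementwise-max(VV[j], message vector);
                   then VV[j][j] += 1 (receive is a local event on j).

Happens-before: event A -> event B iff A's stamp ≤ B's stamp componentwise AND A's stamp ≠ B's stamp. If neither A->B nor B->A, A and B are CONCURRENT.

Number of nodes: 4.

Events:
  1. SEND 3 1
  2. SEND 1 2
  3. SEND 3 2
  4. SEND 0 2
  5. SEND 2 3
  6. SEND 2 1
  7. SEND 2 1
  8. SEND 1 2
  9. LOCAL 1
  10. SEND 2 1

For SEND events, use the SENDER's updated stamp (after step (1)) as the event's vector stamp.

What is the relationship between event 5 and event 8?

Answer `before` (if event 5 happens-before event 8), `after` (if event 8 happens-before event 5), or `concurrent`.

Initial: VV[0]=[0, 0, 0, 0]
Initial: VV[1]=[0, 0, 0, 0]
Initial: VV[2]=[0, 0, 0, 0]
Initial: VV[3]=[0, 0, 0, 0]
Event 1: SEND 3->1: VV[3][3]++ -> VV[3]=[0, 0, 0, 1], msg_vec=[0, 0, 0, 1]; VV[1]=max(VV[1],msg_vec) then VV[1][1]++ -> VV[1]=[0, 1, 0, 1]
Event 2: SEND 1->2: VV[1][1]++ -> VV[1]=[0, 2, 0, 1], msg_vec=[0, 2, 0, 1]; VV[2]=max(VV[2],msg_vec) then VV[2][2]++ -> VV[2]=[0, 2, 1, 1]
Event 3: SEND 3->2: VV[3][3]++ -> VV[3]=[0, 0, 0, 2], msg_vec=[0, 0, 0, 2]; VV[2]=max(VV[2],msg_vec) then VV[2][2]++ -> VV[2]=[0, 2, 2, 2]
Event 4: SEND 0->2: VV[0][0]++ -> VV[0]=[1, 0, 0, 0], msg_vec=[1, 0, 0, 0]; VV[2]=max(VV[2],msg_vec) then VV[2][2]++ -> VV[2]=[1, 2, 3, 2]
Event 5: SEND 2->3: VV[2][2]++ -> VV[2]=[1, 2, 4, 2], msg_vec=[1, 2, 4, 2]; VV[3]=max(VV[3],msg_vec) then VV[3][3]++ -> VV[3]=[1, 2, 4, 3]
Event 6: SEND 2->1: VV[2][2]++ -> VV[2]=[1, 2, 5, 2], msg_vec=[1, 2, 5, 2]; VV[1]=max(VV[1],msg_vec) then VV[1][1]++ -> VV[1]=[1, 3, 5, 2]
Event 7: SEND 2->1: VV[2][2]++ -> VV[2]=[1, 2, 6, 2], msg_vec=[1, 2, 6, 2]; VV[1]=max(VV[1],msg_vec) then VV[1][1]++ -> VV[1]=[1, 4, 6, 2]
Event 8: SEND 1->2: VV[1][1]++ -> VV[1]=[1, 5, 6, 2], msg_vec=[1, 5, 6, 2]; VV[2]=max(VV[2],msg_vec) then VV[2][2]++ -> VV[2]=[1, 5, 7, 2]
Event 9: LOCAL 1: VV[1][1]++ -> VV[1]=[1, 6, 6, 2]
Event 10: SEND 2->1: VV[2][2]++ -> VV[2]=[1, 5, 8, 2], msg_vec=[1, 5, 8, 2]; VV[1]=max(VV[1],msg_vec) then VV[1][1]++ -> VV[1]=[1, 7, 8, 2]
Event 5 stamp: [1, 2, 4, 2]
Event 8 stamp: [1, 5, 6, 2]
[1, 2, 4, 2] <= [1, 5, 6, 2]? True
[1, 5, 6, 2] <= [1, 2, 4, 2]? False
Relation: before

Answer: before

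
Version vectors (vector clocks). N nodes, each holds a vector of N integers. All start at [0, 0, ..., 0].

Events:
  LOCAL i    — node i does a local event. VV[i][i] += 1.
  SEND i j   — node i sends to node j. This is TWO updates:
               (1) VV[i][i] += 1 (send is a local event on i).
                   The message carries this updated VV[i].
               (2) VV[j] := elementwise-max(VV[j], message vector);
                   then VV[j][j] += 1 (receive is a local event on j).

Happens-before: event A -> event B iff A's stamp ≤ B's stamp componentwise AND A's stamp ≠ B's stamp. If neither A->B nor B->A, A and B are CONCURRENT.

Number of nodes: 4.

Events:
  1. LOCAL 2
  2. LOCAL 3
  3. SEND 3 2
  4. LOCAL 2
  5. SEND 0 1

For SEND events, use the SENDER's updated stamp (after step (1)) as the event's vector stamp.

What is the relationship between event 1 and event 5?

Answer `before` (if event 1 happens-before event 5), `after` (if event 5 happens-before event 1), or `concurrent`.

Initial: VV[0]=[0, 0, 0, 0]
Initial: VV[1]=[0, 0, 0, 0]
Initial: VV[2]=[0, 0, 0, 0]
Initial: VV[3]=[0, 0, 0, 0]
Event 1: LOCAL 2: VV[2][2]++ -> VV[2]=[0, 0, 1, 0]
Event 2: LOCAL 3: VV[3][3]++ -> VV[3]=[0, 0, 0, 1]
Event 3: SEND 3->2: VV[3][3]++ -> VV[3]=[0, 0, 0, 2], msg_vec=[0, 0, 0, 2]; VV[2]=max(VV[2],msg_vec) then VV[2][2]++ -> VV[2]=[0, 0, 2, 2]
Event 4: LOCAL 2: VV[2][2]++ -> VV[2]=[0, 0, 3, 2]
Event 5: SEND 0->1: VV[0][0]++ -> VV[0]=[1, 0, 0, 0], msg_vec=[1, 0, 0, 0]; VV[1]=max(VV[1],msg_vec) then VV[1][1]++ -> VV[1]=[1, 1, 0, 0]
Event 1 stamp: [0, 0, 1, 0]
Event 5 stamp: [1, 0, 0, 0]
[0, 0, 1, 0] <= [1, 0, 0, 0]? False
[1, 0, 0, 0] <= [0, 0, 1, 0]? False
Relation: concurrent

Answer: concurrent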